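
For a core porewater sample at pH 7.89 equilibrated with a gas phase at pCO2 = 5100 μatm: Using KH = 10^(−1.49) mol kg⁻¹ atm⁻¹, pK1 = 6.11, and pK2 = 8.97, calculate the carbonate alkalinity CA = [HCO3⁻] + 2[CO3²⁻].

CA = 11.6 mmol/kg

[CO2*] = KH · pCO2 = 10^(−1.49) × 5100×10^-6 = 1.650×10^-4 mol/kg
α₀ = 1/(1 + K1/[H⁺] + K1K2/[H⁺]²) = 1/(1 + 10^+1.78 + 10^+0.70) = 0.01509
DIC = [CO2*]/α₀ = 1.650×10^-4 / 0.01509 = 10.94 mmol/kg
CA = (α₁ + 2α₂)·DIC = (0.9093 + 2×0.07563) × 10.94 = 11.6 mmol/kg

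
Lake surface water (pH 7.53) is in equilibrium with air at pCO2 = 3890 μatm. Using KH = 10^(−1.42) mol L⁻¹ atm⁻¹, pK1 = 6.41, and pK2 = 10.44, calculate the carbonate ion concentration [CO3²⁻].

[CO2*] = KH · pCO2 = 10^(−1.42) × 3890×10^-6 = 1.479×10^-4 mol/L
α₀ = 1/(1 + K1/[H⁺] + K1K2/[H⁺]²) = 1/(1 + 10^+1.12 + 10^-1.79) = 0.07043
DIC = [CO2*]/α₀ = 1.479×10^-4 / 0.07043 = 2.100 mmol/L
[CO3²⁻] = α₂·DIC; α₂ = 0.001142, so [CO3²⁻] = 0.001142 × 2.100 = 0.00240 mmol/L = 2.40 μmol/L

[CO3²⁻] = 2.40 μmol/L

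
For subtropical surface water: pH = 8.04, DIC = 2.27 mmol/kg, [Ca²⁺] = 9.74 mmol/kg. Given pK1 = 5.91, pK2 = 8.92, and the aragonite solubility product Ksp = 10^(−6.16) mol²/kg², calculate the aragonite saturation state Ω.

Ω = 3.70

α₂ = 1 / (1 + [H⁺]/K2 + [H⁺]²/(K1K2)) = 1 / (1 + 10^+0.88 + 10^-1.25)
   = 1 / (1 + 7.5858 + 0.056234) = 1/8.6420 = 0.1157
[CO3²⁻] = α₂ × DIC = 0.1157 × 2.27 = 0.2627 mmol/kg
Ksp = 10^(−6.16) = 6.918×10^-7
Ω = [Ca²⁺][CO3²⁻]/Ksp = (9.74×10^-3)(2.627×10^-4) / 6.918×10^-7 = 3.70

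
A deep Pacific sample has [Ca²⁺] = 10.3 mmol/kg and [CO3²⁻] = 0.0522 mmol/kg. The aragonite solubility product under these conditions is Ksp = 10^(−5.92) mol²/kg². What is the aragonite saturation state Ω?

Ksp = 10^(−5.92) = 1.202×10^-6
Ω = [Ca²⁺][CO3²⁻]/Ksp = (10.3×10^-3)(0.0522×10^-3) / 1.202×10^-6 = 0.447

Ω = 0.447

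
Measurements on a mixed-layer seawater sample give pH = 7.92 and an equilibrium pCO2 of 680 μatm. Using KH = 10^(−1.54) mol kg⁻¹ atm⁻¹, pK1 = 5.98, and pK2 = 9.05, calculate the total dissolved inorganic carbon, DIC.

[CO2*] = KH · pCO2 = 10^(−1.54) × 680×10^-6 = 1.961×10^-5 mol/kg
α₀ = 1/(1 + K1/[H⁺] + K1K2/[H⁺]²) = 1/(1 + 10^+1.94 + 10^+0.81) = 0.01058
DIC = [CO2*]/α₀ = 1.961×10^-5 / 0.01058 = 1.85 mmol/kg

DIC = 1.85 mmol/kg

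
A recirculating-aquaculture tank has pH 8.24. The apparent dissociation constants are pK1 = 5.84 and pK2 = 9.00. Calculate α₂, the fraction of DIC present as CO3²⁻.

α₂ = 0.148

α₂ = 1 / (1 + [H⁺]/K2 + [H⁺]²/(K1K2)) = 1 / (1 + 10^+0.76 + 10^-1.64)
   = 1 / (1 + 5.7544 + 0.022909) = 1/6.7773 = 0.1476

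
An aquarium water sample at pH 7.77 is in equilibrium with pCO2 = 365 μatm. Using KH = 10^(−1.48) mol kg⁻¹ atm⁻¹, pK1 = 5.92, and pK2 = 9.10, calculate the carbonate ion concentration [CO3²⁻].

[CO3²⁻] = 0.0400 mmol/kg

[CO2*] = KH · pCO2 = 10^(−1.48) × 365×10^-6 = 1.209×10^-5 mol/kg
α₀ = 1/(1 + K1/[H⁺] + K1K2/[H⁺]²) = 1/(1 + 10^+1.85 + 10^+0.52) = 0.01331
DIC = [CO2*]/α₀ = 1.209×10^-5 / 0.01331 = 0.9078 mmol/kg
[CO3²⁻] = α₂·DIC; α₂ = 0.04409, so [CO3²⁻] = 0.04409 × 0.9078 = 0.0400 mmol/kg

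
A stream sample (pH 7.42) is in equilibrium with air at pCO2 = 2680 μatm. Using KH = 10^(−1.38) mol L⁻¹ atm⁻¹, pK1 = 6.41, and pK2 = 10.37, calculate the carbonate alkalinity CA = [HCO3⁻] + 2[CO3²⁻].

[CO2*] = KH · pCO2 = 10^(−1.38) × 2680×10^-6 = 1.117×10^-4 mol/L
α₀ = 1/(1 + K1/[H⁺] + K1K2/[H⁺]²) = 1/(1 + 10^+1.01 + 10^-1.94) = 0.08893
DIC = [CO2*]/α₀ = 1.117×10^-4 / 0.08893 = 1.256 mmol/L
CA = (α₁ + 2α₂)·DIC = (0.9100 + 2×0.001021) × 1.256 = 1.15 mmol/L

CA = 1.15 mmol/L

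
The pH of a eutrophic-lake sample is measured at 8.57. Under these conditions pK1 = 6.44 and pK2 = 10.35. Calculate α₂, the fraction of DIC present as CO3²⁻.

α₂ = 0.0162

α₂ = 1 / (1 + [H⁺]/K2 + [H⁺]²/(K1K2)) = 1 / (1 + 10^+1.78 + 10^-0.35)
   = 1 / (1 + 60.256 + 0.44668) = 1/61.703 = 0.01621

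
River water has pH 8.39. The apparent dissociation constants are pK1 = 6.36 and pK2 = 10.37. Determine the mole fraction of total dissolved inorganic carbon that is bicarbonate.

α₁ = 0.981

α₁ = 1 / (1 + [H⁺]/K1 + K2/[H⁺]) = 1 / (1 + 10^-2.03 + 10^-1.98)
   = 1 / (1 + 0.0093325 + 0.010471) = 1/1.0198 = 0.9806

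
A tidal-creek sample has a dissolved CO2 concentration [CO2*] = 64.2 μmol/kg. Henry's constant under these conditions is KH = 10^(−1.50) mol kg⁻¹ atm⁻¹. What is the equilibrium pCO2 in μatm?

pCO2 = 2030 μatm

KH = 10^(−1.50) = 3.162×10^-2 mol kg⁻¹ atm⁻¹
pCO2 = [CO2*]/KH = 64.2×10^-6 / 3.162×10^-2 = 2.03×10^-3 atm = 2030 μatm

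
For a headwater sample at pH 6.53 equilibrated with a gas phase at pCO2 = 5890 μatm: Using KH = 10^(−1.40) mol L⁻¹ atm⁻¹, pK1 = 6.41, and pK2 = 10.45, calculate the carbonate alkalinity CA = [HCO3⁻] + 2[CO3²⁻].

[CO2*] = KH · pCO2 = 10^(−1.40) × 5890×10^-6 = 2.345×10^-4 mol/L
α₀ = 1/(1 + K1/[H⁺] + K1K2/[H⁺]²) = 1/(1 + 10^+0.12 + 10^-3.80) = 0.4313
DIC = [CO2*]/α₀ = 2.345×10^-4 / 0.4313 = 0.5436 mmol/L
CA = (α₁ + 2α₂)·DIC = (0.5686 + 2×6.836×10^-5) × 0.5436 = 0.309 mmol/L

CA = 0.309 mmol/L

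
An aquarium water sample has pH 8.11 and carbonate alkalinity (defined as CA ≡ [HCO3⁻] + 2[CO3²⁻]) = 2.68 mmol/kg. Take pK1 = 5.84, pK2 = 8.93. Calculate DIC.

CA = [HCO3⁻] + 2[CO3²⁻] = (α₁ + 2α₂)·DIC
At pH 8.11: [H⁺]/K1 = 10^-2.27 = 0.0053703, K2/[H⁺] = 10^-0.82 = 0.15136
α₁ = 1/(1 + 0.0053703 + 0.15136) = 1/1.1567 = 0.8645; α₂ = α₁·K2/[H⁺] = 0.1308
α₁ + 2α₂ = 1.1262
DIC = CA / (α₁ + 2α₂) = 2.68 / 1.1262 = 2.38 mmol/kg

DIC = 2.38 mmol/kg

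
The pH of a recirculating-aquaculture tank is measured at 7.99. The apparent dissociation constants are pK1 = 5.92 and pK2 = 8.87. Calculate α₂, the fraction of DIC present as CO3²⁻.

α₂ = 1 / (1 + [H⁺]/K2 + [H⁺]²/(K1K2)) = 1 / (1 + 10^+0.88 + 10^-1.19)
   = 1 / (1 + 7.5858 + 0.064565) = 1/8.6503 = 0.1156

α₂ = 0.116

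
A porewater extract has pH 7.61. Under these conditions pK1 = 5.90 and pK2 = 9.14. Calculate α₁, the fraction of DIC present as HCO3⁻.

α₁ = 0.953

α₁ = 1 / (1 + [H⁺]/K1 + K2/[H⁺]) = 1 / (1 + 10^-1.71 + 10^-1.53)
   = 1 / (1 + 0.019498 + 0.029512) = 1/1.0490 = 0.9533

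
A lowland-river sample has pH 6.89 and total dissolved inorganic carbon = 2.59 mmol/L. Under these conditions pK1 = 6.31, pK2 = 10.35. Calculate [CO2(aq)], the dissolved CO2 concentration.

α₀ = 1 / (1 + K1/[H⁺] + K1K2/[H⁺]²) = 1 / (1 + 10^+0.58 + 10^-2.88)
   = 1 / (1 + 3.8019 + 0.0013183) = 1/4.8032 = 0.2082
[CO2*] = α₀ × DIC = 0.2082 × 2.59 = 0.539 mmol/L

[CO2*] = 0.539 mmol/L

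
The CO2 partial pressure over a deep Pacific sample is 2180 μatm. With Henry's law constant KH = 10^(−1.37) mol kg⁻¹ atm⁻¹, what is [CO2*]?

[CO2*] = 93.0 μmol/kg

KH = 10^(−1.37) = 4.266×10^-2 mol kg⁻¹ atm⁻¹
[CO2*] = KH · pCO2 = 4.266×10^-2 × 2180×10^-6 atm = 9.30×10^-5 mol/kg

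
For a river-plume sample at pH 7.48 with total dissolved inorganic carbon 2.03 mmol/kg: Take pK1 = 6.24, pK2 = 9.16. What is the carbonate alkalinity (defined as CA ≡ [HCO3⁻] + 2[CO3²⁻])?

CA = 1.96 mmol/kg

CA = [HCO3⁻] + 2[CO3²⁻] = (α₁ + 2α₂)·DIC
At pH 7.48: [H⁺]/K1 = 10^-1.24 = 0.057544, K2/[H⁺] = 10^-1.68 = 0.020893
α₁ = 1/(1 + 0.057544 + 0.020893) = 1/1.0784 = 0.9273; α₂ = α₁·K2/[H⁺] = 0.01937
α₁ + 2α₂ = 0.9660
CA = 0.9660 × 2.03 = 1.96 mmol/kg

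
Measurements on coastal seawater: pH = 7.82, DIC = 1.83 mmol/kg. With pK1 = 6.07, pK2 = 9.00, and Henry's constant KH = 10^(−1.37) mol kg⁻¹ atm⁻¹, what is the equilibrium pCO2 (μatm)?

pCO2 = 704 μatm

α₀ = 1 / (1 + K1/[H⁺] + K1K2/[H⁺]²) = 1 / (1 + 10^+1.75 + 10^+0.57)
   = 1 / (1 + 56.234 + 3.7154) = 1/60.949 = 0.01641
[CO2*] = α₀ × DIC = 0.01641 × 1.83 = 0.03002 mmol/kg
pCO2 = [CO2*]/KH = 3.002×10^-5 / 4.266×10^-2 = 704 μatm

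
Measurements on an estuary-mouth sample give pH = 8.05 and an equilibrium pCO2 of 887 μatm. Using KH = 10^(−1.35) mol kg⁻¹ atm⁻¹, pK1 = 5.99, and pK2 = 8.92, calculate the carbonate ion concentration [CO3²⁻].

[CO2*] = KH · pCO2 = 10^(−1.35) × 887×10^-6 = 3.962×10^-5 mol/kg
α₀ = 1/(1 + K1/[H⁺] + K1K2/[H⁺]²) = 1/(1 + 10^+2.06 + 10^+1.19) = 0.007616
DIC = [CO2*]/α₀ = 3.962×10^-5 / 0.007616 = 5.202 mmol/kg
[CO3²⁻] = α₂·DIC; α₂ = 0.1180, so [CO3²⁻] = 0.1180 × 5.202 = 0.614 mmol/kg

[CO3²⁻] = 0.614 mmol/kg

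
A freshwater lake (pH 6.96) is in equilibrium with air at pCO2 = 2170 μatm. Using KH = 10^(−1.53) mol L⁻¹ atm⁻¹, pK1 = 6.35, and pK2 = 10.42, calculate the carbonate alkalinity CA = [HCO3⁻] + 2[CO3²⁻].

CA = 0.261 mmol/L

[CO2*] = KH · pCO2 = 10^(−1.53) × 2170×10^-6 = 6.404×10^-5 mol/L
α₀ = 1/(1 + K1/[H⁺] + K1K2/[H⁺]²) = 1/(1 + 10^+0.61 + 10^-2.85) = 0.1970
DIC = [CO2*]/α₀ = 6.404×10^-5 / 0.1970 = 0.3250 mmol/L
CA = (α₁ + 2α₂)·DIC = (0.8027 + 2×0.0002783) × 0.3250 = 0.261 mmol/L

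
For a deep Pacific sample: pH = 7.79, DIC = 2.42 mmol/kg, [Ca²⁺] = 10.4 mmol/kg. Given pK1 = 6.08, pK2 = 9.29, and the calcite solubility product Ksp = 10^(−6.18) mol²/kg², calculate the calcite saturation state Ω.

α₂ = 1 / (1 + [H⁺]/K2 + [H⁺]²/(K1K2)) = 1 / (1 + 10^+1.50 + 10^-0.21)
   = 1 / (1 + 31.623 + 0.61660) = 1/33.239 = 0.03008
[CO3²⁻] = α₂ × DIC = 0.03008 × 2.42 = 0.07281 mmol/kg
Ksp = 10^(−6.18) = 6.607×10^-7
Ω = [Ca²⁺][CO3²⁻]/Ksp = (10.4×10^-3)(7.281×10^-5) / 6.607×10^-7 = 1.15

Ω = 1.15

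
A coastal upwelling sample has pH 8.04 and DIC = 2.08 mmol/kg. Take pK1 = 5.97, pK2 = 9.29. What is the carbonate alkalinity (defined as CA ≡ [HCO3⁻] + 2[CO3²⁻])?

CA = [HCO3⁻] + 2[CO3²⁻] = (α₁ + 2α₂)·DIC
At pH 8.04: [H⁺]/K1 = 10^-2.07 = 0.0085114, K2/[H⁺] = 10^-1.25 = 0.056234
α₁ = 1/(1 + 0.0085114 + 0.056234) = 1/1.0647 = 0.9392; α₂ = α₁·K2/[H⁺] = 0.05281
α₁ + 2α₂ = 1.0448
CA = 1.0448 × 2.08 = 2.17 mmol/kg

CA = 2.17 mmol/kg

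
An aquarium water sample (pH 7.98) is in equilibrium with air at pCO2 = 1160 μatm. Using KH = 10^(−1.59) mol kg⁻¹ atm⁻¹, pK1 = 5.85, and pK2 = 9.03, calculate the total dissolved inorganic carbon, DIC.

[CO2*] = KH · pCO2 = 10^(−1.59) × 1160×10^-6 = 2.982×10^-5 mol/kg
α₀ = 1/(1 + K1/[H⁺] + K1K2/[H⁺]²) = 1/(1 + 10^+2.13 + 10^+1.08) = 0.006760
DIC = [CO2*]/α₀ = 2.982×10^-5 / 0.006760 = 4.41 mmol/kg

DIC = 4.41 mmol/kg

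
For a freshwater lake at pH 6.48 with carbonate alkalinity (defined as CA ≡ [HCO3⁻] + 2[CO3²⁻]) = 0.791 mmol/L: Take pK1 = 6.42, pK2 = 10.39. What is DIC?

CA = [HCO3⁻] + 2[CO3²⁻] = (α₁ + 2α₂)·DIC
At pH 6.48: [H⁺]/K1 = 10^-0.06 = 0.87096, K2/[H⁺] = 10^-3.91 = 0.00012303
α₁ = 1/(1 + 0.87096 + 0.00012303) = 1/1.8711 = 0.5344; α₂ = α₁·K2/[H⁺] = 6.575×10^-5
α₁ + 2α₂ = 0.5346
DIC = CA / (α₁ + 2α₂) = 0.791 / 0.5346 = 1.48 mmol/L

DIC = 1.48 mmol/L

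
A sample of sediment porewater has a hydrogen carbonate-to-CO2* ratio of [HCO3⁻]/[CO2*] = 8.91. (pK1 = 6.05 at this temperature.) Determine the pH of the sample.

pH = 7.00

From K1 = [H⁺][HCO3⁻]/[CO2*]:  pH = pK1 + log₁₀([HCO3⁻]/[CO2*])
log₁₀(8.91) = +0.950
pH = 6.05 + (+0.950) = 7.00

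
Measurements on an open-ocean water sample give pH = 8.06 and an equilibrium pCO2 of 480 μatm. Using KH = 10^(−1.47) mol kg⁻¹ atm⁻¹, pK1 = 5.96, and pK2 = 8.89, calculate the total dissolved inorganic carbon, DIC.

DIC = 2.37 mmol/kg

[CO2*] = KH · pCO2 = 10^(−1.47) × 480×10^-6 = 1.626×10^-5 mol/kg
α₀ = 1/(1 + K1/[H⁺] + K1K2/[H⁺]²) = 1/(1 + 10^+2.10 + 10^+1.27) = 0.006872
DIC = [CO2*]/α₀ = 1.626×10^-5 / 0.006872 = 2.37 mmol/kg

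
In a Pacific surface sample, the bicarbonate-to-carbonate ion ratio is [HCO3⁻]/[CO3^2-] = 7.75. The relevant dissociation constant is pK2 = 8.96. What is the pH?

pH = 8.07

From K2 = [H⁺][CO3^2-]/[HCO3⁻]:  pH = pK2 − log₁₀([HCO3⁻]/[CO3^2-])
log₁₀(7.75) = +0.889
pH = 8.96 − (+0.889) = 8.07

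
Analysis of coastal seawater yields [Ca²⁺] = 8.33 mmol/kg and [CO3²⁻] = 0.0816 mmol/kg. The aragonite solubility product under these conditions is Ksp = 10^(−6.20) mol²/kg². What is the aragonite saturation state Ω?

Ksp = 10^(−6.20) = 6.310×10^-7
Ω = [Ca²⁺][CO3²⁻]/Ksp = (8.33×10^-3)(0.0816×10^-3) / 6.310×10^-7 = 1.08

Ω = 1.08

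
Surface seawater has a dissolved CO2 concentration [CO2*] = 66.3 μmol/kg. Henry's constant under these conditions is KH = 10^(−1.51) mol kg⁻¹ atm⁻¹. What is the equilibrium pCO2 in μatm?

KH = 10^(−1.51) = 3.090×10^-2 mol kg⁻¹ atm⁻¹
pCO2 = [CO2*]/KH = 66.3×10^-6 / 3.090×10^-2 = 2.15×10^-3 atm = 2150 μatm

pCO2 = 2150 μatm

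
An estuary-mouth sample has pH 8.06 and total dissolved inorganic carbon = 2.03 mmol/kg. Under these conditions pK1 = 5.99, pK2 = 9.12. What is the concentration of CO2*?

[CO2*] = 15.8 μmol/kg

α₀ = 1 / (1 + K1/[H⁺] + K1K2/[H⁺]²) = 1 / (1 + 10^+2.07 + 10^+1.01)
   = 1 / (1 + 117.49 + 10.233) = 1/128.72 = 0.007769
[CO2*] = α₀ × DIC = 0.007769 × 2.03 = 0.0158 mmol/kg = 15.8 μmol/kg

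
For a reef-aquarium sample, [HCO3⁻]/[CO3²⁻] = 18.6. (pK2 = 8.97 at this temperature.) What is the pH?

pH = 7.70

From K2 = [H⁺][CO3²⁻]/[HCO3⁻]:  pH = pK2 − log₁₀([HCO3⁻]/[CO3²⁻])
log₁₀(18.6) = +1.270
pH = 8.97 − (+1.270) = 7.70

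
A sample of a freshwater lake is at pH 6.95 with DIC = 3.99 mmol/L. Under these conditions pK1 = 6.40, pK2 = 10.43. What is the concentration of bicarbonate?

α₁ = 1 / (1 + [H⁺]/K1 + K2/[H⁺]) = 1 / (1 + 10^-0.55 + 10^-3.48)
   = 1 / (1 + 0.28184 + 0.00033113) = 1/1.2822 = 0.7799
[HCO3⁻] = α₁ × DIC = 0.7799 × 3.99 = 3.11 mmol/L

[HCO3⁻] = 3.11 mmol/L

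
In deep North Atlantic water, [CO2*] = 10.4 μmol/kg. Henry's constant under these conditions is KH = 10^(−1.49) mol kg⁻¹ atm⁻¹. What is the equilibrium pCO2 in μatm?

pCO2 = 321 μatm

KH = 10^(−1.49) = 3.236×10^-2 mol kg⁻¹ atm⁻¹
pCO2 = [CO2*]/KH = 10.4×10^-6 / 3.236×10^-2 = 3.21×10^-4 atm = 321 μatm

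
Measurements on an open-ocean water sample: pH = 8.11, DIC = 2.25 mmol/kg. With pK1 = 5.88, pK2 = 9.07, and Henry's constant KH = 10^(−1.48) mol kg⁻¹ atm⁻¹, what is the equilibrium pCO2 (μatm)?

pCO2 = 359 μatm

α₀ = 1 / (1 + K1/[H⁺] + K1K2/[H⁺]²) = 1 / (1 + 10^+2.23 + 10^+1.27)
   = 1 / (1 + 169.82 + 18.621) = 1/189.45 = 0.005279
[CO2*] = α₀ × DIC = 0.005279 × 2.25 = 0.01188 mmol/kg = 11.88 μmol/kg
pCO2 = [CO2*]/KH = 1.188×10^-5 / 3.311×10^-2 = 359 μatm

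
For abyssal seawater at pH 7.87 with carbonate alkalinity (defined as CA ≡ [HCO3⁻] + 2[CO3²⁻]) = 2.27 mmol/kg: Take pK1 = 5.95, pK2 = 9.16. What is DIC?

DIC = 2.19 mmol/kg

CA = [HCO3⁻] + 2[CO3²⁻] = (α₁ + 2α₂)·DIC
At pH 7.87: [H⁺]/K1 = 10^-1.92 = 0.012023, K2/[H⁺] = 10^-1.29 = 0.051286
α₁ = 1/(1 + 0.012023 + 0.051286) = 1/1.0633 = 0.9405; α₂ = α₁·K2/[H⁺] = 0.04823
α₁ + 2α₂ = 1.0369
DIC = CA / (α₁ + 2α₂) = 2.27 / 1.0369 = 2.19 mmol/kg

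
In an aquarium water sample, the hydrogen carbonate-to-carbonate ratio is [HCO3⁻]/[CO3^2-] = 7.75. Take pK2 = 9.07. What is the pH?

pH = 8.18

From K2 = [H⁺][CO3^2-]/[HCO3⁻]:  pH = pK2 − log₁₀([HCO3⁻]/[CO3^2-])
log₁₀(7.75) = +0.889
pH = 9.07 − (+0.889) = 8.18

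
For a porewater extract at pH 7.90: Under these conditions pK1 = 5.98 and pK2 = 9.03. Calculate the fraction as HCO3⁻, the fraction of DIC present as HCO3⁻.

α₁ = 0.921

α₁ = 1 / (1 + [H⁺]/K1 + K2/[H⁺]) = 1 / (1 + 10^-1.92 + 10^-1.13)
   = 1 / (1 + 0.012023 + 0.074131) = 1/1.0862 = 0.9207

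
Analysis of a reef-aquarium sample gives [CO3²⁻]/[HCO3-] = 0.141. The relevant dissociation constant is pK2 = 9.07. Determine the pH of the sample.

pH = 8.22

From K2 = [H⁺][CO3²⁻]/[HCO3-]:  pH = pK2 + log₁₀([CO3²⁻]/[HCO3-])
log₁₀(0.141) = -0.851
pH = 9.07 + (-0.851) = 8.22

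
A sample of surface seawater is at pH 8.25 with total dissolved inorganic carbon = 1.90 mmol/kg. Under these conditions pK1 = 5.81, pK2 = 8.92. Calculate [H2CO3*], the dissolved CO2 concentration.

α₀ = 1 / (1 + K1/[H⁺] + K1K2/[H⁺]²) = 1 / (1 + 10^+2.44 + 10^+1.77)
   = 1 / (1 + 275.42 + 58.884) = 1/335.31 = 0.002982
[CO2*] = α₀ × DIC = 0.002982 × 1.90 = 0.00567 mmol/kg = 5.67 μmol/kg

[CO2*] = 5.67 μmol/kg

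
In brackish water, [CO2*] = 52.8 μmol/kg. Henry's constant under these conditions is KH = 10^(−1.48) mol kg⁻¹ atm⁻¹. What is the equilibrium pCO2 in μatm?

KH = 10^(−1.48) = 3.311×10^-2 mol kg⁻¹ atm⁻¹
pCO2 = [CO2*]/KH = 52.8×10^-6 / 3.311×10^-2 = 1.59×10^-3 atm = 1590 μatm

pCO2 = 1590 μatm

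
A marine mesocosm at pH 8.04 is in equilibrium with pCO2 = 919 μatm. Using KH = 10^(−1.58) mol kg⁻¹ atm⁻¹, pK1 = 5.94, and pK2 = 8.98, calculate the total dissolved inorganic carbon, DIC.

DIC = 3.42 mmol/kg

[CO2*] = KH · pCO2 = 10^(−1.58) × 919×10^-6 = 2.417×10^-5 mol/kg
α₀ = 1/(1 + K1/[H⁺] + K1K2/[H⁺]²) = 1/(1 + 10^+2.10 + 10^+1.16) = 0.007075
DIC = [CO2*]/α₀ = 2.417×10^-5 / 0.007075 = 3.42 mmol/kg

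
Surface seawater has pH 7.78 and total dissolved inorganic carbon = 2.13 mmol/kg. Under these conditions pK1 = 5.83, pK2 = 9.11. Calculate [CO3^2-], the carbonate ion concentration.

α₂ = 1 / (1 + [H⁺]/K2 + [H⁺]²/(K1K2)) = 1 / (1 + 10^+1.33 + 10^-0.62)
   = 1 / (1 + 21.380 + 0.23988) = 1/22.620 = 0.04421
[CO3²⁻] = α₂ × DIC = 0.04421 × 2.13 = 0.0942 mmol/kg

[CO3²⁻] = 0.0942 mmol/kg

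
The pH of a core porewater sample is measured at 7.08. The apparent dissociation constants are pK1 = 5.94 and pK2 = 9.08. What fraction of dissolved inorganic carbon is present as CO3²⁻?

α₂ = 1 / (1 + [H⁺]/K2 + [H⁺]²/(K1K2)) = 1 / (1 + 10^+2.00 + 10^+0.86)
   = 1 / (1 + 100.00 + 7.2444) = 1/108.24 = 0.009238

α₂ = 0.00924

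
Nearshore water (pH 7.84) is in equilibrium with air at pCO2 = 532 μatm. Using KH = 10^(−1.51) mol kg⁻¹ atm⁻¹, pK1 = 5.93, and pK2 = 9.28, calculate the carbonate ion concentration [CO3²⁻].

[CO3²⁻] = 0.0485 mmol/kg

[CO2*] = KH · pCO2 = 10^(−1.51) × 532×10^-6 = 1.644×10^-5 mol/kg
α₀ = 1/(1 + K1/[H⁺] + K1K2/[H⁺]²) = 1/(1 + 10^+1.91 + 10^+0.47) = 0.01173
DIC = [CO2*]/α₀ = 1.644×10^-5 / 0.01173 = 1.401 mmol/kg
[CO3²⁻] = α₂·DIC; α₂ = 0.03462, so [CO3²⁻] = 0.03462 × 1.401 = 0.0485 mmol/kg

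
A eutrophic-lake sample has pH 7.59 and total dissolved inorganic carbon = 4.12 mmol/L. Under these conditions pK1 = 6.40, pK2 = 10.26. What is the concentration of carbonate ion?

[CO3²⁻] = 8.26 μmol/L

α₂ = 1 / (1 + [H⁺]/K2 + [H⁺]²/(K1K2)) = 1 / (1 + 10^+2.67 + 10^+1.48)
   = 1 / (1 + 467.74 + 30.200) = 1/498.93 = 0.002004
[CO3²⁻] = α₂ × DIC = 0.002004 × 4.12 = 0.00826 mmol/L = 8.26 μmol/L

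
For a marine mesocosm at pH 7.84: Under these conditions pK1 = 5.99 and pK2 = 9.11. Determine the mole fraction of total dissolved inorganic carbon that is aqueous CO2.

α₀ = 0.0132

α₀ = 1 / (1 + K1/[H⁺] + K1K2/[H⁺]²) = 1 / (1 + 10^+1.85 + 10^+0.58)
   = 1 / (1 + 70.795 + 3.8019) = 1/75.596 = 0.01323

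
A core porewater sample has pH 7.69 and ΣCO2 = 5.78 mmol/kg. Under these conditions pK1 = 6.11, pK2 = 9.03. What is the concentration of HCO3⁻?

[HCO3⁻] = 5.39 mmol/kg

α₁ = 1 / (1 + [H⁺]/K1 + K2/[H⁺]) = 1 / (1 + 10^-1.58 + 10^-1.34)
   = 1 / (1 + 0.026303 + 0.045709) = 1/1.0720 = 0.9328
[HCO3⁻] = α₁ × DIC = 0.9328 × 5.78 = 5.39 mmol/kg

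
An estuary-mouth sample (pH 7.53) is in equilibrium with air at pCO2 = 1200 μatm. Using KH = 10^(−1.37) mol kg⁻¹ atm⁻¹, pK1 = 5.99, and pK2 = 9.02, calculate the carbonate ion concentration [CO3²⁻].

[CO3²⁻] = 0.0574 mmol/kg

[CO2*] = KH · pCO2 = 10^(−1.37) × 1200×10^-6 = 5.119×10^-5 mol/kg
α₀ = 1/(1 + K1/[H⁺] + K1K2/[H⁺]²) = 1/(1 + 10^+1.54 + 10^+0.05) = 0.02718
DIC = [CO2*]/α₀ = 5.119×10^-5 / 0.02718 = 1.884 mmol/kg
[CO3²⁻] = α₂·DIC; α₂ = 0.03049, so [CO3²⁻] = 0.03049 × 1.884 = 0.0574 mmol/kg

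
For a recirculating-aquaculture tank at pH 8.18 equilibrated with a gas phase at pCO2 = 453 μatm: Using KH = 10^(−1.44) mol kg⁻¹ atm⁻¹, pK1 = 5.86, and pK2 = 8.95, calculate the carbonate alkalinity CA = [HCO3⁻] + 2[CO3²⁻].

CA = 4.60 mmol/kg

[CO2*] = KH · pCO2 = 10^(−1.44) × 453×10^-6 = 1.645×10^-5 mol/kg
α₀ = 1/(1 + K1/[H⁺] + K1K2/[H⁺]²) = 1/(1 + 10^+2.32 + 10^+1.55) = 0.004075
DIC = [CO2*]/α₀ = 1.645×10^-5 / 0.004075 = 4.036 mmol/kg
CA = (α₁ + 2α₂)·DIC = (0.8513 + 2×0.1446) × 4.036 = 4.60 mmol/kg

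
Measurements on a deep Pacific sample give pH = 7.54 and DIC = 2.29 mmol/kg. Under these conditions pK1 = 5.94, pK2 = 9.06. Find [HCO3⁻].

α₁ = 1 / (1 + [H⁺]/K1 + K2/[H⁺]) = 1 / (1 + 10^-1.60 + 10^-1.52)
   = 1 / (1 + 0.025119 + 0.030200) = 1/1.0553 = 0.9476
[HCO3⁻] = α₁ × DIC = 0.9476 × 2.29 = 2.17 mmol/kg

[HCO3⁻] = 2.17 mmol/kg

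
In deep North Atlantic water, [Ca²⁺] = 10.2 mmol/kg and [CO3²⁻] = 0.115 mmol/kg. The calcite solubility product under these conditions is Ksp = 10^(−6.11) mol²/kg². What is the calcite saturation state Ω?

Ksp = 10^(−6.11) = 7.762×10^-7
Ω = [Ca²⁺][CO3²⁻]/Ksp = (10.2×10^-3)(0.115×10^-3) / 7.762×10^-7 = 1.51

Ω = 1.51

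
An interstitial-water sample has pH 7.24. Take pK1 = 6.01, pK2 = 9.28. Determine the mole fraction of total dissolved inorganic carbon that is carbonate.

α₂ = 1 / (1 + [H⁺]/K2 + [H⁺]²/(K1K2)) = 1 / (1 + 10^+2.04 + 10^+0.81)
   = 1 / (1 + 109.65 + 6.4565) = 1/117.10 = 0.008539

α₂ = 0.00854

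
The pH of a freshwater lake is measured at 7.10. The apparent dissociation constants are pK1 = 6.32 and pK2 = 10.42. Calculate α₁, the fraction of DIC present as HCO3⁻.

α₁ = 1 / (1 + [H⁺]/K1 + K2/[H⁺]) = 1 / (1 + 10^-0.78 + 10^-3.32)
   = 1 / (1 + 0.16596 + 0.00047863) = 1/1.1664 = 0.8573

α₁ = 0.857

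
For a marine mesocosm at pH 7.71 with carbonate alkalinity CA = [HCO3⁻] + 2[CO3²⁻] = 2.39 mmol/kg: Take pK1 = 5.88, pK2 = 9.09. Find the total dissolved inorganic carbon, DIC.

CA = [HCO3⁻] + 2[CO3²⁻] = (α₁ + 2α₂)·DIC
At pH 7.71: [H⁺]/K1 = 10^-1.83 = 0.014791, K2/[H⁺] = 10^-1.38 = 0.041687
α₁ = 1/(1 + 0.014791 + 0.041687) = 1/1.0565 = 0.9465; α₂ = α₁·K2/[H⁺] = 0.03946
α₁ + 2α₂ = 1.0255
DIC = CA / (α₁ + 2α₂) = 2.39 / 1.0255 = 2.33 mmol/kg

DIC = 2.33 mmol/kg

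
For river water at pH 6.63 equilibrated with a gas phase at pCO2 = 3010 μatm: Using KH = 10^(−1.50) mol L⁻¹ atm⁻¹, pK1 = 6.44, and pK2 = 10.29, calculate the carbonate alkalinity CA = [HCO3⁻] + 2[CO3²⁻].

[CO2*] = KH · pCO2 = 10^(−1.50) × 3010×10^-6 = 9.518×10^-5 mol/L
α₀ = 1/(1 + K1/[H⁺] + K1K2/[H⁺]²) = 1/(1 + 10^+0.19 + 10^-3.47) = 0.3923
DIC = [CO2*]/α₀ = 9.518×10^-5 / 0.3923 = 0.2426 mmol/L
CA = (α₁ + 2α₂)·DIC = (0.6076 + 2×0.0001329) × 0.2426 = 0.147 mmol/L

CA = 0.147 mmol/L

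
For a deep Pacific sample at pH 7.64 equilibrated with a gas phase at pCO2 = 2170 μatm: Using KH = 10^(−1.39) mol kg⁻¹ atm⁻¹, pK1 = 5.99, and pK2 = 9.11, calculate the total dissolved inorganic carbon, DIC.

DIC = 4.17 mmol/kg

[CO2*] = KH · pCO2 = 10^(−1.39) × 2170×10^-6 = 8.840×10^-5 mol/kg
α₀ = 1/(1 + K1/[H⁺] + K1K2/[H⁺]²) = 1/(1 + 10^+1.65 + 10^+0.18) = 0.02119
DIC = [CO2*]/α₀ = 8.840×10^-5 / 0.02119 = 4.17 mmol/kg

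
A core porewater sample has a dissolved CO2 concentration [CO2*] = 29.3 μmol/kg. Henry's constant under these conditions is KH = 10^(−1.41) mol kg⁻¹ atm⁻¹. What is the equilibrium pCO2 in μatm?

KH = 10^(−1.41) = 3.890×10^-2 mol kg⁻¹ atm⁻¹
pCO2 = [CO2*]/KH = 29.3×10^-6 / 3.890×10^-2 = 7.53×10^-4 atm = 753 μatm

pCO2 = 753 μatm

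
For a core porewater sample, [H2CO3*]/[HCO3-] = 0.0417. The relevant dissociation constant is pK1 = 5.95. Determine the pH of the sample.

pH = 7.33

From K1 = [H⁺][HCO3-]/[H2CO3*]:  pH = pK1 − log₁₀([H2CO3*]/[HCO3-])
log₁₀(0.0417) = -1.380
pH = 5.95 − (-1.380) = 7.33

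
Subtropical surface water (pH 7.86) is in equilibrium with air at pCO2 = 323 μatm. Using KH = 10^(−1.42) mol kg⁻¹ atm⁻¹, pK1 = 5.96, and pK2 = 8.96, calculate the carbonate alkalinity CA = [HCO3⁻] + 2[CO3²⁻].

CA = 1.13 mmol/kg

[CO2*] = KH · pCO2 = 10^(−1.42) × 323×10^-6 = 1.228×10^-5 mol/kg
α₀ = 1/(1 + K1/[H⁺] + K1K2/[H⁺]²) = 1/(1 + 10^+1.90 + 10^+0.80) = 0.01153
DIC = [CO2*]/α₀ = 1.228×10^-5 / 0.01153 = 1.065 mmol/kg
CA = (α₁ + 2α₂)·DIC = (0.9157 + 2×0.07274) × 1.065 = 1.13 mmol/kg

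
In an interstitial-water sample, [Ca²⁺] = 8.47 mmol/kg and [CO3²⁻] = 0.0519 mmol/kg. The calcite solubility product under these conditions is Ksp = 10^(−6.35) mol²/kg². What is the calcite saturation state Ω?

Ω = 0.984

Ksp = 10^(−6.35) = 4.467×10^-7
Ω = [Ca²⁺][CO3²⁻]/Ksp = (8.47×10^-3)(0.0519×10^-3) / 4.467×10^-7 = 0.984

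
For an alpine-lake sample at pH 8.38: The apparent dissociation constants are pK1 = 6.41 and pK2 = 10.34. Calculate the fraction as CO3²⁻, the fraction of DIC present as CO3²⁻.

α₂ = 0.0107

α₂ = 1 / (1 + [H⁺]/K2 + [H⁺]²/(K1K2)) = 1 / (1 + 10^+1.96 + 10^-0.01)
   = 1 / (1 + 91.201 + 0.97724) = 1/93.178 = 0.01073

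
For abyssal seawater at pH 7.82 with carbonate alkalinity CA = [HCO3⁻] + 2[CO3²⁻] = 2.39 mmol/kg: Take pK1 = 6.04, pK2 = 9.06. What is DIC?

CA = [HCO3⁻] + 2[CO3²⁻] = (α₁ + 2α₂)·DIC
At pH 7.82: [H⁺]/K1 = 10^-1.78 = 0.016596, K2/[H⁺] = 10^-1.24 = 0.057544
α₁ = 1/(1 + 0.016596 + 0.057544) = 1/1.0741 = 0.9310; α₂ = α₁·K2/[H⁺] = 0.05357
α₁ + 2α₂ = 1.0381
DIC = CA / (α₁ + 2α₂) = 2.39 / 1.0381 = 2.30 mmol/kg

DIC = 2.30 mmol/kg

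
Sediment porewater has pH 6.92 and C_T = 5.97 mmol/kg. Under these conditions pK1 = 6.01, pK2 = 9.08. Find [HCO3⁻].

α₁ = 1 / (1 + [H⁺]/K1 + K2/[H⁺]) = 1 / (1 + 10^-0.91 + 10^-2.16)
   = 1 / (1 + 0.12303 + 0.0069183) = 1/1.1299 = 0.8850
[HCO3⁻] = α₁ × DIC = 0.8850 × 5.97 = 5.28 mmol/kg

[HCO3⁻] = 5.28 mmol/kg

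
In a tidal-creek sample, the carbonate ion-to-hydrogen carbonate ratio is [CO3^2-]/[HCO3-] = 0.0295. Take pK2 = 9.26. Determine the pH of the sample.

pH = 7.73

From K2 = [H⁺][CO3^2-]/[HCO3-]:  pH = pK2 + log₁₀([CO3^2-]/[HCO3-])
log₁₀(0.0295) = -1.530
pH = 9.26 + (-1.530) = 7.73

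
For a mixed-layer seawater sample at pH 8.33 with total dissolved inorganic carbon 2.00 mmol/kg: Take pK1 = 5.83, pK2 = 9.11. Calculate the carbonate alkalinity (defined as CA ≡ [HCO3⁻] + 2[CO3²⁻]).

CA = 2.28 mmol/kg

CA = [HCO3⁻] + 2[CO3²⁻] = (α₁ + 2α₂)·DIC
At pH 8.33: [H⁺]/K1 = 10^-2.50 = 0.0031623, K2/[H⁺] = 10^-0.78 = 0.16596
α₁ = 1/(1 + 0.0031623 + 0.16596) = 1/1.1691 = 0.8553; α₂ = α₁·K2/[H⁺] = 0.1420
α₁ + 2α₂ = 1.1392
CA = 1.1392 × 2.00 = 2.28 mmol/kg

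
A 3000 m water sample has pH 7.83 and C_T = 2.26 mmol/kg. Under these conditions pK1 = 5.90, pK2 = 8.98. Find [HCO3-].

[HCO3⁻] = 2.09 mmol/kg

α₁ = 1 / (1 + [H⁺]/K1 + K2/[H⁺]) = 1 / (1 + 10^-1.93 + 10^-1.15)
   = 1 / (1 + 0.011749 + 0.070795) = 1/1.0825 = 0.9238
[HCO3⁻] = α₁ × DIC = 0.9238 × 2.26 = 2.09 mmol/kg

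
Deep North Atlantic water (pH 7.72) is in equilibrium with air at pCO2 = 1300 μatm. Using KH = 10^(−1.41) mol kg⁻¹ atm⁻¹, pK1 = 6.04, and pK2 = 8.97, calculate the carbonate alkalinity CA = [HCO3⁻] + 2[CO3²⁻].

[CO2*] = KH · pCO2 = 10^(−1.41) × 1300×10^-6 = 5.058×10^-5 mol/kg
α₀ = 1/(1 + K1/[H⁺] + K1K2/[H⁺]²) = 1/(1 + 10^+1.68 + 10^+0.43) = 0.01940
DIC = [CO2*]/α₀ = 5.058×10^-5 / 0.01940 = 2.607 mmol/kg
CA = (α₁ + 2α₂)·DIC = (0.9284 + 2×0.05221) × 2.607 = 2.69 mmol/kg

CA = 2.69 mmol/kg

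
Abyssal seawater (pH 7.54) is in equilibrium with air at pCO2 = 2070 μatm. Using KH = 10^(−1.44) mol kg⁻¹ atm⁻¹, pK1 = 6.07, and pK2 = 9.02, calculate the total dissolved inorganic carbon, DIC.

DIC = 2.37 mmol/kg

[CO2*] = KH · pCO2 = 10^(−1.44) × 2070×10^-6 = 7.516×10^-5 mol/kg
α₀ = 1/(1 + K1/[H⁺] + K1K2/[H⁺]²) = 1/(1 + 10^+1.47 + 10^-0.01) = 0.03176
DIC = [CO2*]/α₀ = 7.516×10^-5 / 0.03176 = 2.37 mmol/kg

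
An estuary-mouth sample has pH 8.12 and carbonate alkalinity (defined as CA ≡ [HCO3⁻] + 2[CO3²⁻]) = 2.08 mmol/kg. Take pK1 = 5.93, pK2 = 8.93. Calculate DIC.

DIC = 1.84 mmol/kg

CA = [HCO3⁻] + 2[CO3²⁻] = (α₁ + 2α₂)·DIC
At pH 8.12: [H⁺]/K1 = 10^-2.19 = 0.0064565, K2/[H⁺] = 10^-0.81 = 0.15488
α₁ = 1/(1 + 0.0064565 + 0.15488) = 1/1.1613 = 0.8611; α₂ = α₁·K2/[H⁺] = 0.1334
α₁ + 2α₂ = 1.1278
DIC = CA / (α₁ + 2α₂) = 2.08 / 1.1278 = 1.84 mmol/kg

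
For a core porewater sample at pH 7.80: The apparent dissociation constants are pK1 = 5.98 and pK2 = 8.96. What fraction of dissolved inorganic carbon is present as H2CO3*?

α₀ = 1 / (1 + K1/[H⁺] + K1K2/[H⁺]²) = 1 / (1 + 10^+1.82 + 10^+0.66)
   = 1 / (1 + 66.069 + 4.5709) = 1/71.640 = 0.01396

α₀ = 0.0140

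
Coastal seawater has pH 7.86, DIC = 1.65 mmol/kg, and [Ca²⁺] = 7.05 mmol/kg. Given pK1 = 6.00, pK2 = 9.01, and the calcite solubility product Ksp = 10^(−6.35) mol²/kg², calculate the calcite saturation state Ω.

Ω = 1.70

α₂ = 1 / (1 + [H⁺]/K2 + [H⁺]²/(K1K2)) = 1 / (1 + 10^+1.15 + 10^-0.71)
   = 1 / (1 + 14.125 + 0.19498) = 1/15.320 = 0.06527
[CO3²⁻] = α₂ × DIC = 0.06527 × 1.65 = 0.1077 mmol/kg
Ksp = 10^(−6.35) = 4.467×10^-7
Ω = [Ca²⁺][CO3²⁻]/Ksp = (7.05×10^-3)(1.077×10^-4) / 4.467×10^-7 = 1.70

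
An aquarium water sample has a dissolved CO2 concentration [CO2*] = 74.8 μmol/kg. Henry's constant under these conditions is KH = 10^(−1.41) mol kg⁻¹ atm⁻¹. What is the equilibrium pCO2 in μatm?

KH = 10^(−1.41) = 3.890×10^-2 mol kg⁻¹ atm⁻¹
pCO2 = [CO2*]/KH = 74.8×10^-6 / 3.890×10^-2 = 1.92×10^-3 atm = 1920 μatm

pCO2 = 1920 μatm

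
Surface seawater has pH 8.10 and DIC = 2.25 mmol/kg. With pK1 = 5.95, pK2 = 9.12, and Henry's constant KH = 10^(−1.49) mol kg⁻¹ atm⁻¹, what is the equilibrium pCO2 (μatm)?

α₀ = 1 / (1 + K1/[H⁺] + K1K2/[H⁺]²) = 1 / (1 + 10^+2.15 + 10^+1.13)
   = 1 / (1 + 141.25 + 13.490) = 1/155.74 = 0.006421
[CO2*] = α₀ × DIC = 0.006421 × 2.25 = 0.01445 mmol/kg = 14.45 μmol/kg
pCO2 = [CO2*]/KH = 1.445×10^-5 / 3.236×10^-2 = 446 μatm

pCO2 = 446 μatm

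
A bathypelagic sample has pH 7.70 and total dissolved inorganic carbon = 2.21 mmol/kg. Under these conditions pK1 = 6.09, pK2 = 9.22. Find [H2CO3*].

α₀ = 1 / (1 + K1/[H⁺] + K1K2/[H⁺]²) = 1 / (1 + 10^+1.61 + 10^+0.09)
   = 1 / (1 + 40.738 + 1.2303) = 1/42.968 = 0.02327
[CO2*] = α₀ × DIC = 0.02327 × 2.21 = 0.0514 mmol/kg

[CO2*] = 0.0514 mmol/kg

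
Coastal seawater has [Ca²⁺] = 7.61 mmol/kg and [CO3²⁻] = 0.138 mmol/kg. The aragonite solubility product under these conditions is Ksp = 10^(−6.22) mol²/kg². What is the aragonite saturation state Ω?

Ω = 1.74

Ksp = 10^(−6.22) = 6.026×10^-7
Ω = [Ca²⁺][CO3²⁻]/Ksp = (7.61×10^-3)(0.138×10^-3) / 6.026×10^-7 = 1.74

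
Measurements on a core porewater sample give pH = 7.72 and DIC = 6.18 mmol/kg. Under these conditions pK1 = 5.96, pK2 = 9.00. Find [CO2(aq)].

α₀ = 1 / (1 + K1/[H⁺] + K1K2/[H⁺]²) = 1 / (1 + 10^+1.76 + 10^+0.48)
   = 1 / (1 + 57.544 + 3.0200) = 1/61.564 = 0.01624
[CO2*] = α₀ × DIC = 0.01624 × 6.18 = 0.100 mmol/kg

[CO2*] = 0.100 mmol/kg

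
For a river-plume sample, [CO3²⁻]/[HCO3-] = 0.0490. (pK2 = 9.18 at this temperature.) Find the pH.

pH = 7.87

From K2 = [H⁺][CO3²⁻]/[HCO3-]:  pH = pK2 + log₁₀([CO3²⁻]/[HCO3-])
log₁₀(0.0490) = -1.310
pH = 9.18 + (-1.310) = 7.87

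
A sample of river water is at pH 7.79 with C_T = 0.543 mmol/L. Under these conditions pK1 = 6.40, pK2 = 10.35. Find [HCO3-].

[HCO3⁻] = 0.520 mmol/L

α₁ = 1 / (1 + [H⁺]/K1 + K2/[H⁺]) = 1 / (1 + 10^-1.39 + 10^-2.56)
   = 1 / (1 + 0.040738 + 0.0027542) = 1/1.0435 = 0.9583
[HCO3⁻] = α₁ × DIC = 0.9583 × 0.543 = 0.520 mmol/L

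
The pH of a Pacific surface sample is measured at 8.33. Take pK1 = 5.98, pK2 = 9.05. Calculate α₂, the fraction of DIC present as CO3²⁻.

α₂ = 0.159

α₂ = 1 / (1 + [H⁺]/K2 + [H⁺]²/(K1K2)) = 1 / (1 + 10^+0.72 + 10^-1.63)
   = 1 / (1 + 5.2481 + 0.023442) = 1/6.2715 = 0.1595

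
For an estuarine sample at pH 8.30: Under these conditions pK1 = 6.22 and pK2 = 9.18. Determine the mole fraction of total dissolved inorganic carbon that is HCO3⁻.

α₁ = 1 / (1 + [H⁺]/K1 + K2/[H⁺]) = 1 / (1 + 10^-2.08 + 10^-0.88)
   = 1 / (1 + 0.0083176 + 0.13183) = 1/1.1401 = 0.8771

α₁ = 0.877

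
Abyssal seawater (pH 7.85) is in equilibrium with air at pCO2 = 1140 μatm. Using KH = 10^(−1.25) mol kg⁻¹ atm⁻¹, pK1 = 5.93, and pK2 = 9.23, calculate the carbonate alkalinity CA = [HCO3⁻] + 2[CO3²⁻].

CA = 5.78 mmol/kg

[CO2*] = KH · pCO2 = 10^(−1.25) × 1140×10^-6 = 6.411×10^-5 mol/kg
α₀ = 1/(1 + K1/[H⁺] + K1K2/[H⁺]²) = 1/(1 + 10^+1.92 + 10^+0.54) = 0.01141
DIC = [CO2*]/α₀ = 6.411×10^-5 / 0.01141 = 5.619 mmol/kg
CA = (α₁ + 2α₂)·DIC = (0.9490 + 2×0.03956) × 5.619 = 5.78 mmol/kg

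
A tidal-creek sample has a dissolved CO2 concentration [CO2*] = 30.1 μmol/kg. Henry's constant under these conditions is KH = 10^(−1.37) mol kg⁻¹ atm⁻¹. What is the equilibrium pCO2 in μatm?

pCO2 = 706 μatm

KH = 10^(−1.37) = 4.266×10^-2 mol kg⁻¹ atm⁻¹
pCO2 = [CO2*]/KH = 30.1×10^-6 / 4.266×10^-2 = 7.06×10^-4 atm = 706 μatm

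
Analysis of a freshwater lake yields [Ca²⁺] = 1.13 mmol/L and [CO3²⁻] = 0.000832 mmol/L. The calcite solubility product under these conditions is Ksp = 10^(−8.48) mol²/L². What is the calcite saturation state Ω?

Ω = 0.284

Ksp = 10^(−8.48) = 3.311×10^-9
Ω = [Ca²⁺][CO3²⁻]/Ksp = (1.13×10^-3)(0.000832×10^-3) / 3.311×10^-9 = 0.284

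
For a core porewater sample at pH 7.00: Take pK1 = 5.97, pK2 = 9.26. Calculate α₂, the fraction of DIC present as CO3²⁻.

α₂ = 1 / (1 + [H⁺]/K2 + [H⁺]²/(K1K2)) = 1 / (1 + 10^+2.26 + 10^+1.23)
   = 1 / (1 + 181.97 + 16.982) = 1/199.95 = 0.005001

α₂ = 0.00500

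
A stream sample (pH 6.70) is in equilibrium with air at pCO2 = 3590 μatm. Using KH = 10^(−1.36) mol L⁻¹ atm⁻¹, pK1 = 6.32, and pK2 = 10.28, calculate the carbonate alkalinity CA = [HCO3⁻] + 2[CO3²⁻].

[CO2*] = KH · pCO2 = 10^(−1.36) × 3590×10^-6 = 1.567×10^-4 mol/L
α₀ = 1/(1 + K1/[H⁺] + K1K2/[H⁺]²) = 1/(1 + 10^+0.38 + 10^-3.20) = 0.2942
DIC = [CO2*]/α₀ = 1.567×10^-4 / 0.2942 = 0.5327 mmol/L
CA = (α₁ + 2α₂)·DIC = (0.7057 + 2×0.0001856) × 0.5327 = 0.376 mmol/L

CA = 0.376 mmol/L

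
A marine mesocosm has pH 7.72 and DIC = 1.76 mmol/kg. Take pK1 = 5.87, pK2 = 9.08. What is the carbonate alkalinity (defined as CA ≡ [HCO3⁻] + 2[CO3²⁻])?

CA = [HCO3⁻] + 2[CO3²⁻] = (α₁ + 2α₂)·DIC
At pH 7.72: [H⁺]/K1 = 10^-1.85 = 0.014125, K2/[H⁺] = 10^-1.36 = 0.043652
α₁ = 1/(1 + 0.014125 + 0.043652) = 1/1.0578 = 0.9454; α₂ = α₁·K2/[H⁺] = 0.04127
α₁ + 2α₂ = 1.0279
CA = 1.0279 × 1.76 = 1.81 mmol/kg

CA = 1.81 mmol/kg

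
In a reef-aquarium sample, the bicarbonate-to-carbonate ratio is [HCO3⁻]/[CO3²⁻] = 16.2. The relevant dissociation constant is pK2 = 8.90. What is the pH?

pH = 7.69

From K2 = [H⁺][CO3²⁻]/[HCO3⁻]:  pH = pK2 − log₁₀([HCO3⁻]/[CO3²⁻])
log₁₀(16.2) = +1.210
pH = 8.90 − (+1.210) = 7.69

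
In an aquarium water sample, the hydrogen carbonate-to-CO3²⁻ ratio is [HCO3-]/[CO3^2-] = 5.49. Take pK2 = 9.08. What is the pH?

From K2 = [H⁺][CO3^2-]/[HCO3-]:  pH = pK2 − log₁₀([HCO3-]/[CO3^2-])
log₁₀(5.49) = +0.740
pH = 9.08 − (+0.740) = 8.34

pH = 8.34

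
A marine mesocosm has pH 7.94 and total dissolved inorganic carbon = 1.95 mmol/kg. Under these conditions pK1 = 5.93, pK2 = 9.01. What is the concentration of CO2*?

α₀ = 1 / (1 + K1/[H⁺] + K1K2/[H⁺]²) = 1 / (1 + 10^+2.01 + 10^+0.94)
   = 1 / (1 + 102.33 + 8.7096) = 1/112.04 = 0.008925
[CO2*] = α₀ × DIC = 0.008925 × 1.95 = 0.0174 mmol/kg = 17.4 μmol/kg

[CO2*] = 17.4 μmol/kg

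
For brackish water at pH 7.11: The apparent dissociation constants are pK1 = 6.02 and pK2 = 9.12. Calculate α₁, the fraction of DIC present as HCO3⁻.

α₁ = 1 / (1 + [H⁺]/K1 + K2/[H⁺]) = 1 / (1 + 10^-1.09 + 10^-2.01)
   = 1 / (1 + 0.081283 + 0.0097724) = 1/1.0911 = 0.9165

α₁ = 0.917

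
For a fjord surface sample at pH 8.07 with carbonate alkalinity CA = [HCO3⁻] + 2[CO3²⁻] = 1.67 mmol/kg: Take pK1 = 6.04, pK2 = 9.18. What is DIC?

CA = [HCO3⁻] + 2[CO3²⁻] = (α₁ + 2α₂)·DIC
At pH 8.07: [H⁺]/K1 = 10^-2.03 = 0.0093325, K2/[H⁺] = 10^-1.11 = 0.077625
α₁ = 1/(1 + 0.0093325 + 0.077625) = 1/1.0870 = 0.9200; α₂ = α₁·K2/[H⁺] = 0.07141
α₁ + 2α₂ = 1.0628
DIC = CA / (α₁ + 2α₂) = 1.67 / 1.0628 = 1.57 mmol/kg

DIC = 1.57 mmol/kg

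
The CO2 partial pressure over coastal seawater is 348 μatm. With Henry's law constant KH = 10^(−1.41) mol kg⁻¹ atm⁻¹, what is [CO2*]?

KH = 10^(−1.41) = 3.890×10^-2 mol kg⁻¹ atm⁻¹
[CO2*] = KH · pCO2 = 3.890×10^-2 × 348×10^-6 atm = 1.35×10^-5 mol/kg

[CO2*] = 13.5 μmol/kg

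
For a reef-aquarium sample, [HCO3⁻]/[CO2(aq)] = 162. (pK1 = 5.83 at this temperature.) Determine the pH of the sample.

From K1 = [H⁺][HCO3⁻]/[CO2(aq)]:  pH = pK1 + log₁₀([HCO3⁻]/[CO2(aq)])
log₁₀(162) = +2.210
pH = 5.83 + (+2.210) = 8.04

pH = 8.04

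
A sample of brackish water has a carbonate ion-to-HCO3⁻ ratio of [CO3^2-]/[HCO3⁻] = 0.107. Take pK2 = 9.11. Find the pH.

From K2 = [H⁺][CO3^2-]/[HCO3⁻]:  pH = pK2 + log₁₀([CO3^2-]/[HCO3⁻])
log₁₀(0.107) = -0.971
pH = 9.11 + (-0.971) = 8.14

pH = 8.14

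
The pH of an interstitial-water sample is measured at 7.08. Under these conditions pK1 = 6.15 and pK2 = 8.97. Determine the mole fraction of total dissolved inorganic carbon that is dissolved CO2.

α₀ = 0.104

α₀ = 1 / (1 + K1/[H⁺] + K1K2/[H⁺]²) = 1 / (1 + 10^+0.93 + 10^-0.96)
   = 1 / (1 + 8.5114 + 0.10965) = 1/9.6210 = 0.1039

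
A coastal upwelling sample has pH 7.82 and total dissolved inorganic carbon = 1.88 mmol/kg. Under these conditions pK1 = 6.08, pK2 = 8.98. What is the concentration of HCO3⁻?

[HCO3⁻] = 1.73 mmol/kg

α₁ = 1 / (1 + [H⁺]/K1 + K2/[H⁺]) = 1 / (1 + 10^-1.74 + 10^-1.16)
   = 1 / (1 + 0.018197 + 0.069183) = 1/1.0874 = 0.9196
[HCO3⁻] = α₁ × DIC = 0.9196 × 1.88 = 1.73 mmol/kg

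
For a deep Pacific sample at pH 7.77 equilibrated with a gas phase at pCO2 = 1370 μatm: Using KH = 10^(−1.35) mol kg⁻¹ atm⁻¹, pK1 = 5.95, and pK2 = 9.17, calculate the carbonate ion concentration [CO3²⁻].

[CO2*] = KH · pCO2 = 10^(−1.35) × 1370×10^-6 = 6.120×10^-5 mol/kg
α₀ = 1/(1 + K1/[H⁺] + K1K2/[H⁺]²) = 1/(1 + 10^+1.82 + 10^+0.42) = 0.01435
DIC = [CO2*]/α₀ = 6.120×10^-5 / 0.01435 = 4.265 mmol/kg
[CO3²⁻] = α₂·DIC; α₂ = 0.03774, so [CO3²⁻] = 0.03774 × 4.265 = 0.161 mmol/kg

[CO3²⁻] = 0.161 mmol/kg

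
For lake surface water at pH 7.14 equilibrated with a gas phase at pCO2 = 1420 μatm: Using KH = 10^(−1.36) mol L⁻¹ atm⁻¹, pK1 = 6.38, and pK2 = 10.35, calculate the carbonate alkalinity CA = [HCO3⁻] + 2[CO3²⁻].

[CO2*] = KH · pCO2 = 10^(−1.36) × 1420×10^-6 = 6.199×10^-5 mol/L
α₀ = 1/(1 + K1/[H⁺] + K1K2/[H⁺]²) = 1/(1 + 10^+0.76 + 10^-2.45) = 0.1480
DIC = [CO2*]/α₀ = 6.199×10^-5 / 0.1480 = 0.4189 mmol/L
CA = (α₁ + 2α₂)·DIC = (0.8515 + 2×0.0005250) × 0.4189 = 0.357 mmol/L

CA = 0.357 mmol/L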